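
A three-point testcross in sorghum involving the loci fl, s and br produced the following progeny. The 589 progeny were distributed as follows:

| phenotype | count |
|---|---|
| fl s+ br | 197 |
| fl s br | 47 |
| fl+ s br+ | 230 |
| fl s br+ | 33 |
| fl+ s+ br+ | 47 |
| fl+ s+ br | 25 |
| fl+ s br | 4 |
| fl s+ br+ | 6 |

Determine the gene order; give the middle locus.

br

The two most frequent reciprocal classes, fl s+ br and fl+ s br+, are the parental types, so the F1 was fl s+ br / fl+ s br+.
The two rarest classes, fl s+ br+ and fl+ s br, are the double crossovers. Comparing them with the parentals, only the br allele has switched, so br is the middle locus and the order is fl – br – s.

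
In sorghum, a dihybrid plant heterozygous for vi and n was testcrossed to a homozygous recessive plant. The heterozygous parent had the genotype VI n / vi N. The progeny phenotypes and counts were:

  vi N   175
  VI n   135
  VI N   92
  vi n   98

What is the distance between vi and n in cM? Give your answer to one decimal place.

38.0 cM

The recombinant classes are VI N and vi n: 92 + 98 = 190.
Recombination frequency = 190/500 = 0.3800 ≈ 38.0%, i.e. 38.0 cM.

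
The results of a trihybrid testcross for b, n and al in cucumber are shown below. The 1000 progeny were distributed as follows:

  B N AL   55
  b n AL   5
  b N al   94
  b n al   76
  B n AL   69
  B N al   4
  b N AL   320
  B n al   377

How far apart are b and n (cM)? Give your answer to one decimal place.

The two most frequent reciprocal classes, B n al and b N AL, are the parental types, so the F1 was B n al / b N AL.
The two rarest classes, B N al and b n AL, are the double crossovers. Comparing them with the parentals, only the n allele has switched, so n is the middle locus and the order is b – n – al.
Crossovers in the b–n interval produce the single-crossover classes b n al and B N AL (76 + 55 = 131) plus the double crossovers (9).
RF(b–n) = (131 + 9) / 1000 = 140/1000 = 0.1400 → 14.0 cM.

14.0 cM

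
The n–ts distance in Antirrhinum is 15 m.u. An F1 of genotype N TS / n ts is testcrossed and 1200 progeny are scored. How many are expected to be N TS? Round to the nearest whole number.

510

A map distance of 15 m.u. corresponds to a recombination frequency of 0.150.
The F1 is N TS / n ts, so N TS is a parental gamete class with expected frequency (1 − r)/2 = 0.850/2 = 0.4250.
Expected number = 0.4250 × 1200 = 510.00 ≈ 510.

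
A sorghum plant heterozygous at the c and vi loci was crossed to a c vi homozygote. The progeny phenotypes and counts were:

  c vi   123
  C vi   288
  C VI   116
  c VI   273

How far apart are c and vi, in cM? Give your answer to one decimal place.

29.9 cM

The two most frequent classes, C vi (288) and c VI (273), are the parental types, so the F1 was C vi / c VI.
The recombinant classes are C VI and c vi: 116 + 123 = 239.
Recombination frequency = 239/800 = 0.2988 ≈ 29.9%, i.e. 29.9 cM.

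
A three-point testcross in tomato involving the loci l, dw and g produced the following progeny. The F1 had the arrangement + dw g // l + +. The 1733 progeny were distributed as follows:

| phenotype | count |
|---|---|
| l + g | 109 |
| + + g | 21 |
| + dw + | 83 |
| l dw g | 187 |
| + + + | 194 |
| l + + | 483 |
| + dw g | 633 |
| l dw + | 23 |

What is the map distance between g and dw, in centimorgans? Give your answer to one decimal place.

The two rarest classes, + + g and l dw +, are the double crossovers. Comparing them with the parentals, only the dw allele has switched, so dw is the middle locus and the order is g – dw – l.
Crossovers in the g–dw interval produce the single-crossover classes + dw + and l + g (83 + 109 = 192) plus the double crossovers (44).
RF(g–dw) = (192 + 44) / 1733 = 236/1733 = 0.1362 → 13.6 centimorgans.

13.6 centimorgans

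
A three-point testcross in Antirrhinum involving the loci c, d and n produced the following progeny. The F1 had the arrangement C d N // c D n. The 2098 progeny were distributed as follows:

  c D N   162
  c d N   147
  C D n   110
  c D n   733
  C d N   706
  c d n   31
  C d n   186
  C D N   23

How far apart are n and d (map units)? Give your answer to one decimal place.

19.2 map units

The two rarest classes, C D N and c d n, are the double crossovers. Comparing them with the parentals, only the d allele has switched, so d is the middle locus and the order is c – d – n.
Crossovers in the d–n interval produce the single-crossover classes C d n and c D N (186 + 162 = 348) plus the double crossovers (54).
RF(d–n) = (348 + 54) / 2098 = 402/2098 = 0.1916 → 19.2 map units.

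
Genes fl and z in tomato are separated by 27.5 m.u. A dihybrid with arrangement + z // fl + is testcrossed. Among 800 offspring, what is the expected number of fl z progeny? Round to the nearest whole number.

110

A map distance of 27.5 m.u. corresponds to a recombination frequency of 0.275.
The F1 is + z / fl +, so fl z is a recombinant gamete class with expected frequency r/2 = 0.275/2 = 0.1375.
Expected number = 0.1375 × 800 = 110.00 ≈ 110.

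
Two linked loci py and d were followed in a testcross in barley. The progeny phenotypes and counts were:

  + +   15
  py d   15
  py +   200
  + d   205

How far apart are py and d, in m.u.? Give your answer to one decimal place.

The two most frequent classes, + d (205) and py + (200), are the parental types, so the F1 was + d / py +.
The recombinant classes are + + and py d: 15 + 15 = 30.
Recombination frequency = 30/435 = 0.0690 ≈ 6.9%, i.e. 6.9 m.u.

6.9 m.u.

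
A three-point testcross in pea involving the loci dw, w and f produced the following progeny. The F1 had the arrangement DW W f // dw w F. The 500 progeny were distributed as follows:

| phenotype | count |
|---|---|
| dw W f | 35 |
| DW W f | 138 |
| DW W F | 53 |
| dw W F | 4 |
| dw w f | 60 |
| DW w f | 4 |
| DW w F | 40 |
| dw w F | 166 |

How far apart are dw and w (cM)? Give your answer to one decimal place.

16.6 cM

The two rarest classes, DW w f and dw W F, are the double crossovers. Comparing them with the parentals, only the w allele has switched, so w is the middle locus and the order is f – w – dw.
Crossovers in the w–dw interval produce the single-crossover classes dw W f and DW w F (35 + 40 = 75) plus the double crossovers (8).
RF(w–dw) = (75 + 8) / 500 = 83/500 = 0.1660 → 16.6 cM.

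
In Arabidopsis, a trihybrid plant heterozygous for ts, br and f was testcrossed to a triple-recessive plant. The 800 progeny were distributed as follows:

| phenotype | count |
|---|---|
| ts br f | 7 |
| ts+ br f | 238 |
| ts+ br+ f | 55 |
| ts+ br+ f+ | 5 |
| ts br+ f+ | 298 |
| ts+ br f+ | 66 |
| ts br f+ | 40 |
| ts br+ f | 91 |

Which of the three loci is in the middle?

ts

The two most frequent reciprocal classes, ts+ br f and ts br+ f+, are the parental types, so the F1 was ts+ br f / ts br+ f+.
The two rarest classes, ts br f and ts+ br+ f+, are the double crossovers. Comparing them with the parentals, only the ts allele has switched, so ts is the middle locus and the order is f – ts – br.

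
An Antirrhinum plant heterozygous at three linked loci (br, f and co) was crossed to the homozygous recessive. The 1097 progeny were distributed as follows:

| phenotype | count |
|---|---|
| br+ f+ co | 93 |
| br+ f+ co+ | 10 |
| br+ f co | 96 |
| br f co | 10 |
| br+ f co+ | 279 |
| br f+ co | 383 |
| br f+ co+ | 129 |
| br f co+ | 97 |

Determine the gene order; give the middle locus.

f

The two most frequent reciprocal classes, br f+ co and br+ f co+, are the parental types, so the F1 was br f+ co / br+ f co+.
The two rarest classes, br f co and br+ f+ co+, are the double crossovers. Comparing them with the parentals, only the f allele has switched, so f is the middle locus and the order is co – f – br.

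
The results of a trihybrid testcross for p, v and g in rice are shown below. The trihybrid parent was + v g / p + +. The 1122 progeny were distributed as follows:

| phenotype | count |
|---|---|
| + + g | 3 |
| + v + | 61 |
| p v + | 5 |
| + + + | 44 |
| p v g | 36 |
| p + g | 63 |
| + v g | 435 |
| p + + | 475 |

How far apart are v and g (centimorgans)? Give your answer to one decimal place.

The two rarest classes, + + g and p v +, are the double crossovers. Comparing them with the parentals, only the v allele has switched, so v is the middle locus and the order is g – v – p.
Crossovers in the g–v interval produce the single-crossover classes + v + and p + g (61 + 63 = 124) plus the double crossovers (8).
RF(g–v) = (124 + 8) / 1122 = 132/1122 = 0.1176 → 11.8 centimorgans.

11.8 centimorgans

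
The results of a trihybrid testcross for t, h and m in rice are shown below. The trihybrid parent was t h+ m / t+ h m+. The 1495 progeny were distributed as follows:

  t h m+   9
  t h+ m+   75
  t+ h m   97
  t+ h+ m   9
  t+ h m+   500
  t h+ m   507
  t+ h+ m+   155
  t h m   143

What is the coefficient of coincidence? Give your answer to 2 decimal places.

0.45

The two rarest classes, t+ h+ m and t h m+, are the double crossovers. Comparing them with the parentals, only the t allele has switched, so t is the middle locus and the order is m – t – h.
m–t: (172 + 18)/1495 = 0.1271; t–h: (298 + 18)/1495 = 0.2114.
Expected DCO frequency = 0.1271 × 0.2114 ≈ 0.02687; observed = 18/1495 ≈ 0.01204.
Coefficient of coincidence = 0.01204/0.02687 ≈ 0.45.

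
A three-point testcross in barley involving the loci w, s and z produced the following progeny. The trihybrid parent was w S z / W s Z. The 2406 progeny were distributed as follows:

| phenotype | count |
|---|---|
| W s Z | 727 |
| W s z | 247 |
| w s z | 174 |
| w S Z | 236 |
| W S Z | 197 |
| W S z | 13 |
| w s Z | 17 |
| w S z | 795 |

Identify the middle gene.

The two rarest classes, W S z and w s Z, are the double crossovers. Comparing them with the parentals, only the w allele has switched, so w is the middle locus and the order is s – w – z.

w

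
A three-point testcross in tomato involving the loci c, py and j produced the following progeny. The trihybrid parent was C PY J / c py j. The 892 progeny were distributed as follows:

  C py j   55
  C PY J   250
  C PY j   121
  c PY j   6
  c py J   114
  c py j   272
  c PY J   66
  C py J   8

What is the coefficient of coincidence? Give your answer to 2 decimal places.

0.37

The two rarest classes, C py J and c PY j, are the double crossovers. Comparing them with the parentals, only the py allele has switched, so py is the middle locus and the order is j – py – c.
j–py: (235 + 14)/892 = 0.2791; py–c: (121 + 14)/892 = 0.1513.
Expected DCO frequency = 0.2791 × 0.1513 ≈ 0.04223; observed = 14/892 ≈ 0.01570.
Coefficient of coincidence = 0.01570/0.04223 ≈ 0.37.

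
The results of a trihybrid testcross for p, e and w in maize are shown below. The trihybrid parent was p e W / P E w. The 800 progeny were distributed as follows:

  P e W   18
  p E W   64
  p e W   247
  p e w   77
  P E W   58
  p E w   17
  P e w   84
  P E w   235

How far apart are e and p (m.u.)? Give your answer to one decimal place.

22.9 m.u.

The two rarest classes, P e W and p E w, are the double crossovers. Comparing them with the parentals, only the p allele has switched, so p is the middle locus and the order is e – p – w.
Crossovers in the e–p interval produce the single-crossover classes p E W and P e w (64 + 84 = 148) plus the double crossovers (35).
RF(e–p) = (148 + 35) / 800 = 183/800 = 0.2288 → 22.9 m.u.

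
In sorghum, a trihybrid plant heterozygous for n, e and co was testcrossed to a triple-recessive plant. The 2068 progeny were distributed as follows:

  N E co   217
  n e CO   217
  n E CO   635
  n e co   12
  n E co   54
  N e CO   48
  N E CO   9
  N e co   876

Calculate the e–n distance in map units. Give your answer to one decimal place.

The two most frequent reciprocal classes, N e co and n E CO, are the parental types, so the F1 was N e co / n E CO.
The two rarest classes, n e co and N E CO, are the double crossovers. Comparing them with the parentals, only the n allele has switched, so n is the middle locus and the order is e – n – co.
Crossovers in the e–n interval produce the single-crossover classes N E co and n e CO (217 + 217 = 434) plus the double crossovers (21).
RF(e–n) = (434 + 21) / 2068 = 455/2068 = 0.2200 → 22.0 map units.

22.0 map units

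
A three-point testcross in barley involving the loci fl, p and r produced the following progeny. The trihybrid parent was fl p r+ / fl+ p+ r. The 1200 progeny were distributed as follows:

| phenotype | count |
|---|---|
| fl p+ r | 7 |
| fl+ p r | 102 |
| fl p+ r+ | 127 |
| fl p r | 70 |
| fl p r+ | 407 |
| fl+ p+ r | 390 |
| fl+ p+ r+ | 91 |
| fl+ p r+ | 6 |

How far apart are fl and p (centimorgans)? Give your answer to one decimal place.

The two rarest classes, fl+ p r+ and fl p+ r, are the double crossovers. Comparing them with the parentals, only the fl allele has switched, so fl is the middle locus and the order is p – fl – r.
Crossovers in the p–fl interval produce the single-crossover classes fl p+ r+ and fl+ p r (127 + 102 = 229) plus the double crossovers (13).
RF(p–fl) = (229 + 13) / 1200 = 242/1200 = 0.2017 → 20.2 centimorgans.

20.2 centimorgans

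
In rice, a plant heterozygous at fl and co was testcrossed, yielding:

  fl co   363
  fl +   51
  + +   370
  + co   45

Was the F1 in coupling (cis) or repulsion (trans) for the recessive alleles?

The two most frequent classes are + + (370) and fl co (363); these are the parental (non-recombinant) types.
So the F1 carried + + on one chromosome and fl co on the other — the recessive alleles are on the same chromosome (cis / coupling).

cis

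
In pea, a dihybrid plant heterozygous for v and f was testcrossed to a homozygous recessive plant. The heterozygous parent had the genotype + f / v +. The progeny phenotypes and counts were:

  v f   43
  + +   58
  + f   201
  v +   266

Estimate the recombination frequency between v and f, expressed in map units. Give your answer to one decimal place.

17.8 map units

The recombinant classes are + + and v f: 58 + 43 = 101.
Recombination frequency = 101/568 = 0.1778 ≈ 17.8%, i.e. 17.8 map units.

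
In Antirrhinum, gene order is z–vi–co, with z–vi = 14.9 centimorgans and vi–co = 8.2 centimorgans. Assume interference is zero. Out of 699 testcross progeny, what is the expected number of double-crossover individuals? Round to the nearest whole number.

9

Map distances give recombination frequencies of 0.149 and 0.082 for the two intervals.
With no interference, expected double-crossover frequency = 0.149 × 0.082 = 0.01222.
Expected number = 0.01222 × 699 = 8.54 ≈ 9.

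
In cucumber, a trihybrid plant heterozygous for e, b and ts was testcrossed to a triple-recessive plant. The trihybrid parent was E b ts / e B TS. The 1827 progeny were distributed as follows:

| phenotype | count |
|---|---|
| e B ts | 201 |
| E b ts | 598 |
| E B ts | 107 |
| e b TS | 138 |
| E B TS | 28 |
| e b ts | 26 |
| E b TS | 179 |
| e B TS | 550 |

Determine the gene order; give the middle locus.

e

The two rarest classes, e b ts and E B TS, are the double crossovers. Comparing them with the parentals, only the e allele has switched, so e is the middle locus and the order is ts – e – b.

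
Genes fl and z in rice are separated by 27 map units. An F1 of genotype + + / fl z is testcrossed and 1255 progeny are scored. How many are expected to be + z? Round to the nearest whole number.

A map distance of 27 map units corresponds to a recombination frequency of 0.270.
The F1 is + + / fl z, so + z is a recombinant gamete class with expected frequency r/2 = 0.270/2 = 0.1350.
Expected number = 0.1350 × 1255 = 169.43 ≈ 169.

169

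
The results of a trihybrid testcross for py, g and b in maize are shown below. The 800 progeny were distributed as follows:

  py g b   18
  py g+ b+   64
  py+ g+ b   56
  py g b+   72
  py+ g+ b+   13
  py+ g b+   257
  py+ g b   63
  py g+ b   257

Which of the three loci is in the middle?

The two most frequent reciprocal classes, py g+ b and py+ g b+, are the parental types, so the F1 was py g+ b / py+ g b+.
The two rarest classes, py g b and py+ g+ b+, are the double crossovers. Comparing them with the parentals, only the g allele has switched, so g is the middle locus and the order is py – g – b.

g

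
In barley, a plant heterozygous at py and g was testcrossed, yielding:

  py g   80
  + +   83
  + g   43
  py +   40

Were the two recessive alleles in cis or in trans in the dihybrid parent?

cis

The two most frequent classes are + + (83) and py g (80); these are the parental (non-recombinant) types.
So the F1 carried + + on one chromosome and py g on the other — the recessive alleles are on the same chromosome (cis / coupling).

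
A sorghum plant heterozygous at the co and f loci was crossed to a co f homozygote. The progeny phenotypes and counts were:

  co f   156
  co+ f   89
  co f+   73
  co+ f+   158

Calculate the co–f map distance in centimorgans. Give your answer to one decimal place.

The two most frequent classes, co+ f+ (158) and co f (156), are the parental types, so the F1 was co+ f+ / co f.
The recombinant classes are co+ f and co f+: 89 + 73 = 162.
Recombination frequency = 162/476 = 0.3403 ≈ 34.0%, i.e. 34.0 centimorgans.

34.0 centimorgans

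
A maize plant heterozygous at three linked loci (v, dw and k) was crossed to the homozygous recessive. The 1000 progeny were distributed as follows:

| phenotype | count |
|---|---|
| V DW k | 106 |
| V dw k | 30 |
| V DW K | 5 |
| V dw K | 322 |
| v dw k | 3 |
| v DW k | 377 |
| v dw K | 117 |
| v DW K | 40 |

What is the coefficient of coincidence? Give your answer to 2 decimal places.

0.44

The two most frequent reciprocal classes, V dw K and v DW k, are the parental types, so the F1 was V dw K / v DW k.
The two rarest classes, V DW K and v dw k, are the double crossovers. Comparing them with the parentals, only the dw allele has switched, so dw is the middle locus and the order is v – dw – k.
v–dw: (223 + 8)/1000 = 0.2310; dw–k: (70 + 8)/1000 = 0.0780.
Expected DCO frequency = 0.2310 × 0.0780 ≈ 0.01802; observed = 8/1000 ≈ 0.00800.
Coefficient of coincidence = 0.00800/0.01802 ≈ 0.44.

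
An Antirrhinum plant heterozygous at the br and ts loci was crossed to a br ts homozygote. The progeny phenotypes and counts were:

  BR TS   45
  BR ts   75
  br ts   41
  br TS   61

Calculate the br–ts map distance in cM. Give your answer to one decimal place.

The two most frequent classes, BR ts (75) and br TS (61), are the parental types, so the F1 was BR ts / br TS.
The recombinant classes are BR TS and br ts: 45 + 41 = 86.
Recombination frequency = 86/222 = 0.3874 ≈ 38.7%, i.e. 38.7 cM.

38.7 cM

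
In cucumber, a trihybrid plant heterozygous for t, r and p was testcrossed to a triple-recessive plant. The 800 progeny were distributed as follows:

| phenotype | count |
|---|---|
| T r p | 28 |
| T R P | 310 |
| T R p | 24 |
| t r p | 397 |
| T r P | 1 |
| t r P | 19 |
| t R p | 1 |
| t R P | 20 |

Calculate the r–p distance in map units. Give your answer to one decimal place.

The two most frequent reciprocal classes, T R P and t r p, are the parental types, so the F1 was T R P / t r p.
The two rarest classes, T r P and t R p, are the double crossovers. Comparing them with the parentals, only the r allele has switched, so r is the middle locus and the order is t – r – p.
Crossovers in the r–p interval produce the single-crossover classes T R p and t r P (24 + 19 = 43) plus the double crossovers (2).
RF(r–p) = (43 + 2) / 800 = 45/800 = 0.0563 → 5.6 map units.

5.6 map units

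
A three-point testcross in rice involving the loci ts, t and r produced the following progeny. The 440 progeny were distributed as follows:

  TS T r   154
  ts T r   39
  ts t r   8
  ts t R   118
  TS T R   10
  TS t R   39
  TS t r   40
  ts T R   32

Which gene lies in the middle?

The two most frequent reciprocal classes, ts t R and TS T r, are the parental types, so the F1 was ts t R / TS T r.
The two rarest classes, ts t r and TS T R, are the double crossovers. Comparing them with the parentals, only the r allele has switched, so r is the middle locus and the order is ts – r – t.

r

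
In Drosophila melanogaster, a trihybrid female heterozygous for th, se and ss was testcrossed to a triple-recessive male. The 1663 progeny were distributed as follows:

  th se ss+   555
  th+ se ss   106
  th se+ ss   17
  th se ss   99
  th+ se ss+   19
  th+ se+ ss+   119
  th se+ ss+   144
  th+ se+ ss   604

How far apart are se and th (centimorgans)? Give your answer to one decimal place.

17.2 centimorgans

The two most frequent reciprocal classes, th se ss+ and th+ se+ ss, are the parental types, so the F1 was th se ss+ / th+ se+ ss.
The two rarest classes, th+ se ss+ and th se+ ss, are the double crossovers. Comparing them with the parentals, only the th allele has switched, so th is the middle locus and the order is se – th – ss.
Crossovers in the se–th interval produce the single-crossover classes th se+ ss+ and th+ se ss (144 + 106 = 250) plus the double crossovers (36).
RF(se–th) = (250 + 36) / 1663 = 286/1663 = 0.1720 → 17.2 centimorgans.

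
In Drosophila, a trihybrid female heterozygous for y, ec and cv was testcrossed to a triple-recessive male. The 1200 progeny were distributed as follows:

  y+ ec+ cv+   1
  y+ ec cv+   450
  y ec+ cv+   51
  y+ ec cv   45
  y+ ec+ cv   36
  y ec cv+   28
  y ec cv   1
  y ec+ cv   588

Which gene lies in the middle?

ec

The two most frequent reciprocal classes, y+ ec cv+ and y ec+ cv, are the parental types, so the F1 was y+ ec cv+ / y ec+ cv.
The two rarest classes, y+ ec+ cv+ and y ec cv, are the double crossovers. Comparing them with the parentals, only the ec allele has switched, so ec is the middle locus and the order is y – ec – cv.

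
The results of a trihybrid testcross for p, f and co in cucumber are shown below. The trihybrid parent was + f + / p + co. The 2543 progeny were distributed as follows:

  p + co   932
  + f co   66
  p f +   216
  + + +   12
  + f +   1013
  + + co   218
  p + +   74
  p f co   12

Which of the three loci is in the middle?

f

The two rarest classes, + + + and p f co, are the double crossovers. Comparing them with the parentals, only the f allele has switched, so f is the middle locus and the order is co – f – p.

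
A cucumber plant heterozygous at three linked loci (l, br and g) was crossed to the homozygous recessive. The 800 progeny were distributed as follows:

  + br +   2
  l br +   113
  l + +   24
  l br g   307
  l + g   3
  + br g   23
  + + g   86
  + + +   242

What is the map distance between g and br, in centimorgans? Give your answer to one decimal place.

The two most frequent reciprocal classes, + + + and l br g, are the parental types, so the F1 was + + + / l br g.
The two rarest classes, + br + and l + g, are the double crossovers. Comparing them with the parentals, only the br allele has switched, so br is the middle locus and the order is l – br – g.
Crossovers in the br–g interval produce the single-crossover classes + + g and l br + (86 + 113 = 199) plus the double crossovers (5).
RF(br–g) = (199 + 5) / 800 = 204/800 = 0.2550 → 25.5 centimorgans.

25.5 centimorgans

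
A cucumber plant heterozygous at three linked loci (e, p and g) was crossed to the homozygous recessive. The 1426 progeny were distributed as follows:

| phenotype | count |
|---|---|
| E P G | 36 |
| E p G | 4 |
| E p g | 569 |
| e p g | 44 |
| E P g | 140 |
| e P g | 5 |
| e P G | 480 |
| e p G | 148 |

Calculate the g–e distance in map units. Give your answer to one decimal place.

6.2 map units

The two most frequent reciprocal classes, E p g and e P G, are the parental types, so the F1 was E p g / e P G.
The two rarest classes, E p G and e P g, are the double crossovers. Comparing them with the parentals, only the g allele has switched, so g is the middle locus and the order is p – g – e.
Crossovers in the g–e interval produce the single-crossover classes e p g and E P G (44 + 36 = 80) plus the double crossovers (9).
RF(g–e) = (80 + 9) / 1426 = 89/1426 = 0.0624 → 6.2 map units.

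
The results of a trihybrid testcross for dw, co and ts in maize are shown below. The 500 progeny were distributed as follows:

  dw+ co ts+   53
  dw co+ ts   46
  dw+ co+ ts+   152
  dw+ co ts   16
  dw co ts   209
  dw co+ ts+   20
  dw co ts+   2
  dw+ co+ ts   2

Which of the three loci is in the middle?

ts

The two most frequent reciprocal classes, dw co ts and dw+ co+ ts+, are the parental types, so the F1 was dw co ts / dw+ co+ ts+.
The two rarest classes, dw co ts+ and dw+ co+ ts, are the double crossovers. Comparing them with the parentals, only the ts allele has switched, so ts is the middle locus and the order is dw – ts – co.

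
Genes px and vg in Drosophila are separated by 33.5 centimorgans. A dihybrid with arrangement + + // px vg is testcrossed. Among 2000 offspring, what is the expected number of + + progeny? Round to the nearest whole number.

A map distance of 33.5 centimorgans corresponds to a recombination frequency of 0.335.
The F1 is + + / px vg, so + + is a parental gamete class with expected frequency (1 − r)/2 = 0.665/2 = 0.3325.
Expected number = 0.3325 × 2000 = 665.00 ≈ 665.

665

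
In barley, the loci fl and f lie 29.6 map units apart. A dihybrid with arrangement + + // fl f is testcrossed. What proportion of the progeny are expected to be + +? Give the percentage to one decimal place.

35.2%

A map distance of 29.6 map units corresponds to a recombination frequency of 0.296.
The F1 is + + / fl f, so + + is a parental gamete class with expected frequency (1 − r)/2 = 0.704/2 = 0.3520.
That is 0.3520 = 35.2% of the progeny.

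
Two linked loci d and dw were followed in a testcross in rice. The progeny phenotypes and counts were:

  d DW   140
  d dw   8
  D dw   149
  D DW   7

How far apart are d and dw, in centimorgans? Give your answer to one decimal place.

4.9 centimorgans

The two most frequent classes, D dw (149) and d DW (140), are the parental types, so the F1 was D dw / d DW.
The recombinant classes are D DW and d dw: 7 + 8 = 15.
Recombination frequency = 15/304 = 0.0493 ≈ 4.9%, i.e. 4.9 centimorgans.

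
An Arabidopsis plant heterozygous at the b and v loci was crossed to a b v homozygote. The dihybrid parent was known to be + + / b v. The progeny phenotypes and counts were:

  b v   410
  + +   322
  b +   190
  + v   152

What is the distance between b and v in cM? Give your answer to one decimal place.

The recombinant classes are + v and b +: 152 + 190 = 342.
Recombination frequency = 342/1074 = 0.3184 ≈ 31.8%, i.e. 31.8 cM.

31.8 cM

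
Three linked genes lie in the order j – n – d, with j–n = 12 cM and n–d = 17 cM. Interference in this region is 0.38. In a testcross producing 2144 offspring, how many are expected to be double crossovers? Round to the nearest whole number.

27

Map distances give recombination frequencies of 0.120 and 0.170 for the two intervals.
With interference 0.38 (so coincidence = 0.62), expected double-crossover frequency = 0.120 × 0.170 × 0.62 = 0.01265.
Expected number = 0.01265 × 2144 = 27.12 ≈ 27.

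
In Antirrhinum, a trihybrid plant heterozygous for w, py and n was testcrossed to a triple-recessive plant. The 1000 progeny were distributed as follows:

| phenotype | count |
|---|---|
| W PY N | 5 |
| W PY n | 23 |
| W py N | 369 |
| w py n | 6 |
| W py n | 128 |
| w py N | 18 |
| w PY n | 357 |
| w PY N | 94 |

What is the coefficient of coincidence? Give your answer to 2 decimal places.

0.91

The two most frequent reciprocal classes, w PY n and W py N, are the parental types, so the F1 was w PY n / W py N.
The two rarest classes, w py n and W PY N, are the double crossovers. Comparing them with the parentals, only the py allele has switched, so py is the middle locus and the order is n – py – w.
n–py: (222 + 11)/1000 = 0.2330; py–w: (41 + 11)/1000 = 0.0520.
Expected DCO frequency = 0.2330 × 0.0520 ≈ 0.01212; observed = 11/1000 ≈ 0.01100.
Coefficient of coincidence = 0.01100/0.01212 ≈ 0.91.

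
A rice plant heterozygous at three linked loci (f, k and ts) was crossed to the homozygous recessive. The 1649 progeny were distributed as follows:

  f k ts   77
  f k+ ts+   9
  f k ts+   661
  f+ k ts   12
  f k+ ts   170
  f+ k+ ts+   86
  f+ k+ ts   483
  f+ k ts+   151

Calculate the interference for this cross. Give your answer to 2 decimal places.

The two most frequent reciprocal classes, f k ts+ and f+ k+ ts, are the parental types, so the F1 was f k ts+ / f+ k+ ts.
The two rarest classes, f k+ ts+ and f+ k ts, are the double crossovers. Comparing them with the parentals, only the k allele has switched, so k is the middle locus and the order is ts – k – f.
ts–k: (163 + 21)/1649 = 0.1116; k–f: (321 + 21)/1649 = 0.2074.
Expected DCO frequency = 0.1116 × 0.2074 ≈ 0.02315; observed = 21/1649 ≈ 0.01273.
Coefficient of coincidence = 0.01273/0.02315 ≈ 0.55; interference = 1 − 0.55 = 0.45.

0.45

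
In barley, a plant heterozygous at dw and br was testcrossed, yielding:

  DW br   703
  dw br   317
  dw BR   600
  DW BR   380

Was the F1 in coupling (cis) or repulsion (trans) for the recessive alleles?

The two most frequent classes are DW br (703) and dw BR (600); these are the parental (non-recombinant) types.
So the F1 carried DW br on one chromosome and dw BR on the other — the recessive alleles are on opposite chromosomes (trans / repulsion).

trans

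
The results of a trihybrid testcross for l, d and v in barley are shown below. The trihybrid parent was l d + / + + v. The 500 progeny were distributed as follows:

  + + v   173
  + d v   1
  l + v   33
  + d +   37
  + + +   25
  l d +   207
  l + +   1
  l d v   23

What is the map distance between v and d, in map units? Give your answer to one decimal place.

10.0 map units

The two rarest classes, l + + and + d v, are the double crossovers. Comparing them with the parentals, only the d allele has switched, so d is the middle locus and the order is v – d – l.
Crossovers in the v–d interval produce the single-crossover classes l d v and + + + (23 + 25 = 48) plus the double crossovers (2).
RF(v–d) = (48 + 2) / 500 = 50/500 = 0.1000 → 10.0 map units.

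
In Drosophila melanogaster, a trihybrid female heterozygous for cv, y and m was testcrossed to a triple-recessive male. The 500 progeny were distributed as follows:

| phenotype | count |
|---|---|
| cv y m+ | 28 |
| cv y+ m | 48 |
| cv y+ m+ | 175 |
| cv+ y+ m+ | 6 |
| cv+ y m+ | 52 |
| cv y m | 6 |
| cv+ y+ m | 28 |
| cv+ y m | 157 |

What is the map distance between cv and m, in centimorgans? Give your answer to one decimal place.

The two most frequent reciprocal classes, cv y+ m+ and cv+ y m, are the parental types, so the F1 was cv y+ m+ / cv+ y m.
The two rarest classes, cv+ y+ m+ and cv y m, are the double crossovers. Comparing them with the parentals, only the cv allele has switched, so cv is the middle locus and the order is m – cv – y.
Crossovers in the m–cv interval produce the single-crossover classes cv y+ m and cv+ y m+ (48 + 52 = 100) plus the double crossovers (12).
RF(m–cv) = (100 + 12) / 500 = 112/500 = 0.2240 → 22.4 centimorgans.

22.4 centimorgans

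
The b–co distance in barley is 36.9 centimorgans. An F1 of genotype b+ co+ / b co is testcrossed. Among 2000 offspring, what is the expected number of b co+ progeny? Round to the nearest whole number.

A map distance of 36.9 centimorgans corresponds to a recombination frequency of 0.369.
The F1 is b+ co+ / b co, so b co+ is a recombinant gamete class with expected frequency r/2 = 0.369/2 = 0.1845.
Expected number = 0.1845 × 2000 = 369.00 ≈ 369.

369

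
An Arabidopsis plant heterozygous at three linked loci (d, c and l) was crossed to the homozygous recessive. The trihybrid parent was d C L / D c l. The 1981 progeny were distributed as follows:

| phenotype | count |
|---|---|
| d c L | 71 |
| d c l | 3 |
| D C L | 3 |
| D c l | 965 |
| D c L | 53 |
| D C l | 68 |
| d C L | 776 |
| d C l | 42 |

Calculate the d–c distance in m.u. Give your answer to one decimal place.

The two rarest classes, D C L and d c l, are the double crossovers. Comparing them with the parentals, only the d allele has switched, so d is the middle locus and the order is c – d – l.
Crossovers in the c–d interval produce the single-crossover classes d c L and D C l (71 + 68 = 139) plus the double crossovers (6).
RF(c–d) = (139 + 6) / 1981 = 145/1981 = 0.0732 → 7.3 m.u.

7.3 m.u.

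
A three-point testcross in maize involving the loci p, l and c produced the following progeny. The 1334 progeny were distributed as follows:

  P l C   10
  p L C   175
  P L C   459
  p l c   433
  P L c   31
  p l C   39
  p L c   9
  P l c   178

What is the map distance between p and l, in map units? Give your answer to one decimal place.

27.9 map units

The two most frequent reciprocal classes, P L C and p l c, are the parental types, so the F1 was P L C / p l c.
The two rarest classes, P l C and p L c, are the double crossovers. Comparing them with the parentals, only the l allele has switched, so l is the middle locus and the order is p – l – c.
Crossovers in the p–l interval produce the single-crossover classes p L C and P l c (175 + 178 = 353) plus the double crossovers (19).
RF(p–l) = (353 + 19) / 1334 = 372/1334 = 0.2789 → 27.9 map units.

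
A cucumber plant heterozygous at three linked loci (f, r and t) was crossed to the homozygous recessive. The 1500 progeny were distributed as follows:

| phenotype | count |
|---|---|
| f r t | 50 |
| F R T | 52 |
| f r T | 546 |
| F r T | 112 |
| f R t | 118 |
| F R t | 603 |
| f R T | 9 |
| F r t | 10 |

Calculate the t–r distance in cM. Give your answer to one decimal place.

8.1 cM

The two most frequent reciprocal classes, f r T and F R t, are the parental types, so the F1 was f r T / F R t.
The two rarest classes, f R T and F r t, are the double crossovers. Comparing them with the parentals, only the r allele has switched, so r is the middle locus and the order is t – r – f.
Crossovers in the t–r interval produce the single-crossover classes f r t and F R T (50 + 52 = 102) plus the double crossovers (19).
RF(t–r) = (102 + 19) / 1500 = 121/1500 = 0.0807 → 8.1 cM.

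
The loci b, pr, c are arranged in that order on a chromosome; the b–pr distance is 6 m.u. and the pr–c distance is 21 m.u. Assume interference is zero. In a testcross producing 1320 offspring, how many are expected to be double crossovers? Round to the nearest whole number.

Map distances give recombination frequencies of 0.060 and 0.210 for the two intervals.
With no interference, expected double-crossover frequency = 0.060 × 0.210 = 0.01260.
Expected number = 0.01260 × 1320 = 16.63 ≈ 17.

17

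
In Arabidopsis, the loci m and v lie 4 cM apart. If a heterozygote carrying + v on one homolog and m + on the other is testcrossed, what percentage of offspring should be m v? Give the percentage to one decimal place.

A map distance of 4 cM corresponds to a recombination frequency of 0.040.
The F1 is + v / m +, so m v is a recombinant gamete class with expected frequency r/2 = 0.040/2 = 0.0200.
That is 0.0200 = 2.0% of the progeny.

2.0%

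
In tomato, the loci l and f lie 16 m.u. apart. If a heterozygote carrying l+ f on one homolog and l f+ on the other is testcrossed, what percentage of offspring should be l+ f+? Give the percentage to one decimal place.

A map distance of 16 m.u. corresponds to a recombination frequency of 0.160.
The F1 is l+ f / l f+, so l+ f+ is a recombinant gamete class with expected frequency r/2 = 0.160/2 = 0.0800.
That is 0.0800 = 8.0% of the progeny.

8.0%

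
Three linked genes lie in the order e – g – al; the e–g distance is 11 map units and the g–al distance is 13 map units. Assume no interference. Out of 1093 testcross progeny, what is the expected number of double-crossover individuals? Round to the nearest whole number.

16

Map distances give recombination frequencies of 0.110 and 0.130 for the two intervals.
With no interference, expected double-crossover frequency = 0.110 × 0.130 = 0.01430.
Expected number = 0.01430 × 1093 = 15.63 ≈ 16.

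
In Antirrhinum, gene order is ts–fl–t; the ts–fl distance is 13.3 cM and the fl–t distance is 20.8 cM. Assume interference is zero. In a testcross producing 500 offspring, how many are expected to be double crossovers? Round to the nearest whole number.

Map distances give recombination frequencies of 0.133 and 0.208 for the two intervals.
With no interference, expected double-crossover frequency = 0.133 × 0.208 = 0.02766.
Expected number = 0.02766 × 500 = 13.83 ≈ 14.

14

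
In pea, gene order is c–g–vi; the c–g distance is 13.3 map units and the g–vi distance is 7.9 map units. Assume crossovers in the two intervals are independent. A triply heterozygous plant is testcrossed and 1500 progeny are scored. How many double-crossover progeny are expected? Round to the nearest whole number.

Map distances give recombination frequencies of 0.133 and 0.079 for the two intervals.
With no interference, expected double-crossover frequency = 0.133 × 0.079 = 0.01051.
Expected number = 0.01051 × 1500 = 15.76 ≈ 16.

16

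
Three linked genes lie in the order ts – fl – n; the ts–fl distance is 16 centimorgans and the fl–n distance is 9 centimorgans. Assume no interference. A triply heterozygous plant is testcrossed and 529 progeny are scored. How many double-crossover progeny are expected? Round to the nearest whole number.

Map distances give recombination frequencies of 0.160 and 0.090 for the two intervals.
With no interference, expected double-crossover frequency = 0.160 × 0.090 = 0.01440.
Expected number = 0.01440 × 529 = 7.62 ≈ 8.

8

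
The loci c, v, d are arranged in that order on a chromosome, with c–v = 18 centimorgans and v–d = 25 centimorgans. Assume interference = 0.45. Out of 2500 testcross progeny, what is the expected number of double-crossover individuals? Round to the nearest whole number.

Map distances give recombination frequencies of 0.180 and 0.250 for the two intervals.
With interference 0.45 (so coincidence = 0.55), expected double-crossover frequency = 0.180 × 0.250 × 0.55 = 0.02475.
Expected number = 0.02475 × 2500 = 61.88 ≈ 62.

62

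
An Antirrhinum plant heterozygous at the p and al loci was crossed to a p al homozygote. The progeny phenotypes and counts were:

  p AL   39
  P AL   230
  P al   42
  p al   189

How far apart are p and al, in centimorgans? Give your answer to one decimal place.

The two most frequent classes, P AL (230) and p al (189), are the parental types, so the F1 was P AL / p al.
The recombinant classes are P al and p AL: 42 + 39 = 81.
Recombination frequency = 81/500 = 0.1620 ≈ 16.2%, i.e. 16.2 centimorgans.

16.2 centimorgans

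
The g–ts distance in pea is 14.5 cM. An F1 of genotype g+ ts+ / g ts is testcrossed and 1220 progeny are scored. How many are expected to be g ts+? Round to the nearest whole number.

88

A map distance of 14.5 cM corresponds to a recombination frequency of 0.145.
The F1 is g+ ts+ / g ts, so g ts+ is a recombinant gamete class with expected frequency r/2 = 0.145/2 = 0.0725.
Expected number = 0.0725 × 1220 = 88.45 ≈ 88.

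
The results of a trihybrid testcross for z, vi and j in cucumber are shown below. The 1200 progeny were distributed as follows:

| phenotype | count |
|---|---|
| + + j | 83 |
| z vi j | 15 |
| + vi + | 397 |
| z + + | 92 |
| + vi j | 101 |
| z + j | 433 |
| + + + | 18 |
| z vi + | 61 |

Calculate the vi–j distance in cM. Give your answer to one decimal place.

The two most frequent reciprocal classes, z + j and + vi +, are the parental types, so the F1 was z + j / + vi +.
The two rarest classes, z vi j and + + +, are the double crossovers. Comparing them with the parentals, only the vi allele has switched, so vi is the middle locus and the order is z – vi – j.
Crossovers in the vi–j interval produce the single-crossover classes z + + and + vi j (92 + 101 = 193) plus the double crossovers (33).
RF(vi–j) = (193 + 33) / 1200 = 226/1200 = 0.1883 → 18.8 cM.

18.8 cM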